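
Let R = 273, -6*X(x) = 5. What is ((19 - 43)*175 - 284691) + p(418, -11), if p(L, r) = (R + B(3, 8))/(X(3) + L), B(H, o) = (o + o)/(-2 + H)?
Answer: -723092439/2503 ≈ -2.8889e+5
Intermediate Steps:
X(x) = -5/6 (X(x) = -1/6*5 = -5/6)
B(H, o) = 2*o/(-2 + H) (B(H, o) = (2*o)/(-2 + H) = 2*o/(-2 + H))
p(L, r) = 289/(-5/6 + L) (p(L, r) = (273 + 2*8/(-2 + 3))/(-5/6 + L) = (273 + 2*8/1)/(-5/6 + L) = (273 + 2*8*1)/(-5/6 + L) = (273 + 16)/(-5/6 + L) = 289/(-5/6 + L))
((19 - 43)*175 - 284691) + p(418, -11) = ((19 - 43)*175 - 284691) + 1734/(-5 + 6*418) = (-24*175 - 284691) + 1734/(-5 + 2508) = (-4200 - 284691) + 1734/2503 = -288891 + 1734*(1/2503) = -288891 + 1734/2503 = -723092439/2503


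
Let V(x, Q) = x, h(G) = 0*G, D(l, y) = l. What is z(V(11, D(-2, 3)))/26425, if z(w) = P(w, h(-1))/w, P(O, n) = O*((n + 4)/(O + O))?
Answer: 2/290675 ≈ 6.8805e-6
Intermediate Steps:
h(G) = 0
P(O, n) = 2 + n/2 (P(O, n) = O*((4 + n)/((2*O))) = O*((4 + n)*(1/(2*O))) = O*((4 + n)/(2*O)) = 2 + n/2)
z(w) = 2/w (z(w) = (2 + (1/2)*0)/w = (2 + 0)/w = 2/w)
z(V(11, D(-2, 3)))/26425 = (2/11)/26425 = (2*(1/11))*(1/26425) = (2/11)*(1/26425) = 2/290675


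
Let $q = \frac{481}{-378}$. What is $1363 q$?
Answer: $- \frac{655603}{378} \approx -1734.4$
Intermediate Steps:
$q = - \frac{481}{378}$ ($q = 481 \left(- \frac{1}{378}\right) = - \frac{481}{378} \approx -1.2725$)
$1363 q = 1363 \left(- \frac{481}{378}\right) = - \frac{655603}{378}$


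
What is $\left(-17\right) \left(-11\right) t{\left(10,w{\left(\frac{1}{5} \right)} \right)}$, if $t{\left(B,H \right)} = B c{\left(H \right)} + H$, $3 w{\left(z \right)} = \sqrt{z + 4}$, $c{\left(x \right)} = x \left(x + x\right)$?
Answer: $\frac{5236}{3} + \frac{187 \sqrt{105}}{15} \approx 1873.1$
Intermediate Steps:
$c{\left(x \right)} = 2 x^{2}$ ($c{\left(x \right)} = x 2 x = 2 x^{2}$)
$w{\left(z \right)} = \frac{\sqrt{4 + z}}{3}$ ($w{\left(z \right)} = \frac{\sqrt{z + 4}}{3} = \frac{\sqrt{4 + z}}{3}$)
$t{\left(B,H \right)} = H + 2 B H^{2}$ ($t{\left(B,H \right)} = B 2 H^{2} + H = 2 B H^{2} + H = H + 2 B H^{2}$)
$\left(-17\right) \left(-11\right) t{\left(10,w{\left(\frac{1}{5} \right)} \right)} = \left(-17\right) \left(-11\right) \frac{\sqrt{4 + \frac{1}{5}}}{3} \left(1 + 2 \cdot 10 \frac{\sqrt{4 + \frac{1}{5}}}{3}\right) = 187 \frac{\sqrt{4 + \frac{1}{5}}}{3} \left(1 + 2 \cdot 10 \frac{\sqrt{4 + \frac{1}{5}}}{3}\right) = 187 \frac{\sqrt{\frac{21}{5}}}{3} \left(1 + 2 \cdot 10 \frac{\sqrt{\frac{21}{5}}}{3}\right) = 187 \frac{\frac{1}{5} \sqrt{105}}{3} \left(1 + 2 \cdot 10 \frac{\frac{1}{5} \sqrt{105}}{3}\right) = 187 \frac{\sqrt{105}}{15} \left(1 + 2 \cdot 10 \frac{\sqrt{105}}{15}\right) = 187 \frac{\sqrt{105}}{15} \left(1 + \frac{4 \sqrt{105}}{3}\right) = 187 \frac{\sqrt{105} \left(1 + \frac{4 \sqrt{105}}{3}\right)}{15} = \frac{187 \sqrt{105} \left(1 + \frac{4 \sqrt{105}}{3}\right)}{15}$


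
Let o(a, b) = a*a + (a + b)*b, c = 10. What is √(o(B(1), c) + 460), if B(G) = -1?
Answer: √551 ≈ 23.473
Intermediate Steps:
o(a, b) = a² + b*(a + b)
√(o(B(1), c) + 460) = √(((-1)² + 10² - 1*10) + 460) = √((1 + 100 - 10) + 460) = √(91 + 460) = √551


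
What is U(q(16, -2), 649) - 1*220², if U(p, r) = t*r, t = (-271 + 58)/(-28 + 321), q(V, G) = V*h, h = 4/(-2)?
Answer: -14319437/293 ≈ -48872.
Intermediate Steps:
h = -2 (h = 4*(-½) = -2)
q(V, G) = -2*V (q(V, G) = V*(-2) = -2*V)
t = -213/293 ≈ -0.72696
U(p, r) = -213*r/293
U(q(16, -2), 649) - 1*220² = -213/293*649 - 1*220² = -138237/293 - 1*48400 = -138237/293 - 48400 = -14319437/293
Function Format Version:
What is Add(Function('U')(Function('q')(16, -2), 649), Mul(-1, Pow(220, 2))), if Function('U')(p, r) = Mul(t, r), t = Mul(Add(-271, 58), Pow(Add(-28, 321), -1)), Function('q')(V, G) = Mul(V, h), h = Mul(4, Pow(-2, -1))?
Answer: Rational(-14319437, 293) ≈ -48872.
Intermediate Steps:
h = -2 (h = Mul(4, Rational(-1, 2)) = -2)
Function('q')(V, G) = Mul(-2, V) (Function('q')(V, G) = Mul(V, -2) = Mul(-2, V))
t = Rational(-213, 293) (t = Mul(-213, Pow(293, -1)) = Mul(-213, Rational(1, 293)) = Rational(-213, 293) ≈ -0.72696)
Function('U')(p, r) = Mul(Rational(-213, 293), r)
Add(Function('U')(Function('q')(16, -2), 649), Mul(-1, Pow(220, 2))) = Add(Mul(Rational(-213, 293), 649), Mul(-1, Pow(220, 2))) = Add(Rational(-138237, 293), Mul(-1, 48400)) = Add(Rational(-138237, 293), -48400) = Rational(-14319437, 293)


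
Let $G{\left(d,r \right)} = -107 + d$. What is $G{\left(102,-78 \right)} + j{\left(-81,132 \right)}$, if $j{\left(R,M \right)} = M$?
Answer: $127$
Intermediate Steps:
$G{\left(102,-78 \right)} + j{\left(-81,132 \right)} = \left(-107 + 102\right) + 132 = -5 + 132 = 127$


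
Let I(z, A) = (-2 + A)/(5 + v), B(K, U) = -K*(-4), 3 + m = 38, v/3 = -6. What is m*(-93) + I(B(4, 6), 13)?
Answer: -42326/13 ≈ -3255.8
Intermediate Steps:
v = -18 (v = 3*(-6) = -18)
m = 35 (m = -3 + 38 = 35)
B(K, U) = 4*K (B(K, U) = -(-4)*K = 4*K)
I(z, A) = 2/13 - A/13 (I(z, A) = (-2 + A)/(5 - 18) = (-2 + A)/(-13) = (-2 + A)*(-1/13) = 2/13 - A/13)
m*(-93) + I(B(4, 6), 13) = 35*(-93) + (2/13 - 1/13*13) = -3255 + (2/13 - 1) = -3255 - 11/13 = -42326/13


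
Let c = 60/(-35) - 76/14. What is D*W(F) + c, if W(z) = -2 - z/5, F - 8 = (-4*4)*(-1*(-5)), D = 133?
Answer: 57472/35 ≈ 1642.1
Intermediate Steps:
c = -50/7 (c = 60*(-1/35) - 76*1/14 = -12/7 - 38/7 = -50/7 ≈ -7.1429)
F = -72 (F = 8 + (-4*4)*(-1*(-5)) = 8 - 16*5 = 8 - 80 = -72)
W(z) = -2 - z/5
D*W(F) + c = 133*(-2 - 1/5*(-72)) - 50/7 = 133*(-2 + 72/5) - 50/7 = 133*(62/5) - 50/7 = 8246/5 - 50/7 = 57472/35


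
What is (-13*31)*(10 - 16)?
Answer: 2418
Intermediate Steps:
(-13*31)*(10 - 16) = -403*(-6) = 2418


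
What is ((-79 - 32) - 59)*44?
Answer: -7480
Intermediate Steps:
((-79 - 32) - 59)*44 = (-111 - 59)*44 = -170*44 = -7480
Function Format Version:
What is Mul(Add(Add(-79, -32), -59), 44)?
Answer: -7480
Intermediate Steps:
Mul(Add(Add(-79, -32), -59), 44) = Mul(Add(-111, -59), 44) = Mul(-170, 44) = -7480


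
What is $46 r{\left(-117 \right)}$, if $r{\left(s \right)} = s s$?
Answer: $629694$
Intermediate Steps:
$r{\left(s \right)} = s^{2}$
$46 r{\left(-117 \right)} = 46 \left(-117\right)^{2} = 46 \cdot 13689 = 629694$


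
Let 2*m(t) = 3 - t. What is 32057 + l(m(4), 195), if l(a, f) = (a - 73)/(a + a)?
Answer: 64261/2 ≈ 32131.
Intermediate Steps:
m(t) = 3/2 - t/2 (m(t) = (3 - t)/2 = 3/2 - t/2)
l(a, f) = (-73 + a)/(2*a) (l(a, f) = (-73 + a)/((2*a)) = (-73 + a)*(1/(2*a)) = (-73 + a)/(2*a))
32057 + l(m(4), 195) = 32057 + (-73 + (3/2 - 1/2*4))/(2*(3/2 - 1/2*4)) = 32057 + (-73 + (3/2 - 2))/(2*(3/2 - 2)) = 32057 + (-73 - 1/2)/(2*(-1/2)) = 32057 + (1/2)*(-2)*(-147/2) = 32057 + 147/2 = 64261/2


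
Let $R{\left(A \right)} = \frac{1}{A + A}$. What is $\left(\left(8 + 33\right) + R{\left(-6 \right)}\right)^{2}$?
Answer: $\frac{241081}{144} \approx 1674.2$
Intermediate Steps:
$R{\left(A \right)} = \frac{1}{2 A}$
$\left(\left(8 + 33\right) + R{\left(-6 \right)}\right)^{2} = \left(\left(8 + 33\right) + \frac{1}{2 \left(-6\right)}\right)^{2} = \left(41 + \frac{1}{2} \left(- \frac{1}{6}\right)\right)^{2} = \left(41 - \frac{1}{12}\right)^{2} = \left(\frac{491}{12}\right)^{2} = \frac{241081}{144}$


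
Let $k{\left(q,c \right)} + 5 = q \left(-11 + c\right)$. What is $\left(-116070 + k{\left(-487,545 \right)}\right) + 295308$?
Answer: $-80825$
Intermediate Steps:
$k{\left(q,c \right)} = -5 + q \left(-11 + c\right)$
$\left(-116070 + k{\left(-487,545 \right)}\right) + 295308 = \left(-116070 - 260063\right) + 295308 = -376133 + 295308 = -80825$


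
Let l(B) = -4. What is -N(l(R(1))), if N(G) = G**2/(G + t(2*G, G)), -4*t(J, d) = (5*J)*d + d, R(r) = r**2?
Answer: 16/43 ≈ 0.37209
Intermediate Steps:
t(J, d) = -d/4 - 5*J*d/4 (t(J, d) = -((5*J)*d + d)/4 = -(5*J*d + d)/4 = -(d + 5*J*d)/4 = -d/4 - 5*J*d/4)
N(G) = G**2/(G - G*(1 + 10*G)/4) (N(G) = G**2/(G - G*(1 + 5*(2*G))/4) = G**2/(G - G*(1 + 10*G)/4))
-N(l(R(1))) = -(-4)*(-4)/(-3 + 10*(-4)) = -(-4)*(-4)/(-3 - 40) = -(-4)*(-4)/(-43) = -(-4)*(-4)*(-1)/43 = -1*(-16/43) = 16/43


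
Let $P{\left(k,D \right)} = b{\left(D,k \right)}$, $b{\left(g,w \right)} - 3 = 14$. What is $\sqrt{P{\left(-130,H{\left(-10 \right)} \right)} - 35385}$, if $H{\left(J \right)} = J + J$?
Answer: $2 i \sqrt{8842} \approx 188.06 i$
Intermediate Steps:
$b{\left(g,w \right)} = 17$ ($b{\left(g,w \right)} = 3 + 14 = 17$)
$H{\left(J \right)} = 2 J$
$P{\left(k,D \right)} = 17$
$\sqrt{P{\left(-130,H{\left(-10 \right)} \right)} - 35385} = \sqrt{17 - 35385} = \sqrt{-35368} = 2 i \sqrt{8842}$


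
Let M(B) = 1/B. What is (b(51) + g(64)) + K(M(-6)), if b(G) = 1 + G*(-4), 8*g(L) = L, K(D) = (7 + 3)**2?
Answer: -95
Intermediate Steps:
K(D) = 100 (K(D) = 10**2 = 100)
g(L) = L/8
b(G) = 1 - 4*G
(b(51) + g(64)) + K(M(-6)) = ((1 - 4*51) + (1/8)*64) + 100 = ((1 - 204) + 8) + 100 = (-203 + 8) + 100 = -195 + 100 = -95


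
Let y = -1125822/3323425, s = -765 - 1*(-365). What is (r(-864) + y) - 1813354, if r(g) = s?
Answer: -6027876513272/3323425 ≈ -1.8138e+6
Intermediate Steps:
s = -400 (s = -765 + 365 = -400)
r(g) = -400
y = -1125822/3323425 (y = -1125822*1/3323425 = -1125822/3323425 ≈ -0.33875)
(r(-864) + y) - 1813354 = (-400 - 1125822/3323425) - 1813354 = -1330495822/3323425 - 1813354 = -6027876513272/3323425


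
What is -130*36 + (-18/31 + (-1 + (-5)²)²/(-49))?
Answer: -7127658/1519 ≈ -4692.3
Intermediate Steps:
-130*36 + (-18/31 + (-1 + (-5)²)²/(-49)) = -4680 + (-18*1/31 + (-1 + 25)²*(-1/49)) = -4680 + (-18/31 + 24²*(-1/49)) = -4680 + (-18/31 + 576*(-1/49)) = -4680 + (-18/31 - 576/49) = -4680 - 18738/1519 = -7127658/1519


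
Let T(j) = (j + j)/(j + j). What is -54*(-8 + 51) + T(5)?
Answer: -2321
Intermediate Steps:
T(j) = 1 (T(j) = (2*j)/((2*j)) = (2*j)*(1/(2*j)) = 1)
-54*(-8 + 51) + T(5) = -54*(-8 + 51) + 1 = -54*43 + 1 = -2322 + 1 = -2321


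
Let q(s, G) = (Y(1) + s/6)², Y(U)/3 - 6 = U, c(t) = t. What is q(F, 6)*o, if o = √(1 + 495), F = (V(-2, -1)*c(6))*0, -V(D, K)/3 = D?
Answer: 1764*√31 ≈ 9821.5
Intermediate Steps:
V(D, K) = -3*D
Y(U) = 18 + 3*U
F = 0 (F = (-3*(-2)*6)*0 = (6*6)*0 = 36*0 = 0)
q(s, G) = (21 + s/6)² (q(s, G) = ((18 + 3*1) + s/6)² = ((18 + 3) + s*(⅙))² = (21 + s/6)²)
o = 4*√31 (o = √496 = 4*√31 ≈ 22.271)
q(F, 6)*o = ((126 + 0)²/36)*(4*√31) = ((1/36)*126²)*(4*√31) = ((1/36)*15876)*(4*√31) = 441*(4*√31) = 1764*√31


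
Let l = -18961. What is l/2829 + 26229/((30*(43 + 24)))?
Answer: 12030077/1895430 ≈ 6.3469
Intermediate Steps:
l/2829 + 26229/((30*(43 + 24))) = -18961/2829 + 26229/((30*(43 + 24))) = -18961*1/2829 + 26229/((30*67)) = -18961/2829 + 26229/2010 = -18961/2829 + 26229*(1/2010) = -18961/2829 + 8743/670 = 12030077/1895430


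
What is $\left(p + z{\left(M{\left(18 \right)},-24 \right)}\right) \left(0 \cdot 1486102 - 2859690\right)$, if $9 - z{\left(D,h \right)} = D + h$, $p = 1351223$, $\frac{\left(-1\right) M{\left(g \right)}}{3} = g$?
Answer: $-3864327693900$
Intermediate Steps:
$M{\left(g \right)} = - 3 g$
$z{\left(D,h \right)} = 9 - D - h$ ($z{\left(D,h \right)} = 9 - \left(D + h\right) = 9 - D - h$)
$\left(p + z{\left(M{\left(18 \right)},-24 \right)}\right) \left(0 \cdot 1486102 - 2859690\right) = \left(1351223 - \left(-33 - 54\right)\right) \left(0 \cdot 1486102 - 2859690\right) = \left(1351223 + \left(9 - -54 + 24\right)\right) \left(0 - 2859690\right) = \left(1351223 + \left(9 + 54 + 24\right)\right) \left(-2859690\right) = \left(1351223 + 87\right) \left(-2859690\right) = 1351310 \left(-2859690\right) = -3864327693900$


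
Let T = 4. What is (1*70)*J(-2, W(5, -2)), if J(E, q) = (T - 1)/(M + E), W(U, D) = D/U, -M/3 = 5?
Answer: -210/17 ≈ -12.353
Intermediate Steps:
M = -15 (M = -3*5 = -15)
J(E, q) = 3/(-15 + E) (J(E, q) = (4 - 1)/(-15 + E) = 3/(-15 + E))
(1*70)*J(-2, W(5, -2)) = (1*70)*(3/(-15 - 2)) = 70*(3/(-17)) = 70*(3*(-1/17)) = 70*(-3/17) = -210/17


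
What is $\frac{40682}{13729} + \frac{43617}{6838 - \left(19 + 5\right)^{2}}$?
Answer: $\frac{27534467}{2773258} \approx 9.9286$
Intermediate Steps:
$\frac{40682}{13729} + \frac{43617}{6838 - \left(19 + 5\right)^{2}} = 40682 \cdot \frac{1}{13729} + \frac{43617}{6838 - 24^{2}} = \frac{40682}{13729} + \frac{43617}{6838 - 576} = \frac{40682}{13729} + \frac{43617}{6262} = \frac{40682}{13729} + 43617 \cdot \frac{1}{6262} = \frac{40682}{13729} + \frac{1407}{202} = \frac{27534467}{2773258}$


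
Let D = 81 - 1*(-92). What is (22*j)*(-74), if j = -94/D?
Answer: 153032/173 ≈ 884.58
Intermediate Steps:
D = 173 (D = 81 + 92 = 173)
j = -94/173 ≈ -0.54335
(22*j)*(-74) = (22*(-94/173))*(-74) = -2068/173*(-74) = 153032/173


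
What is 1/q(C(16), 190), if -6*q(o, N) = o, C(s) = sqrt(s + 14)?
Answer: -sqrt(30)/5 ≈ -1.0954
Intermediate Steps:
C(s) = sqrt(14 + s)
q(o, N) = -o/6
1/q(C(16), 190) = 1/(-sqrt(14 + 16)/6) = 1/(-sqrt(30)/6) = -sqrt(30)/5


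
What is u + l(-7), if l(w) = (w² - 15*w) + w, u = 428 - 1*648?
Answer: -73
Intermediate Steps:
u = -220 (u = 428 - 648 = -220)
l(w) = w² - 14*w
u + l(-7) = -220 - 7*(-14 - 7) = -220 - 7*(-21) = -220 + 147 = -73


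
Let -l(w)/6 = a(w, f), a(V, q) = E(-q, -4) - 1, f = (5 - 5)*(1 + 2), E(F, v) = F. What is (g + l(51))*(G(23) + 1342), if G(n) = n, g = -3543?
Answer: -4828005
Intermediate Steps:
f = 0 (f = 0*3 = 0)
a(V, q) = -1 - q (a(V, q) = -q - 1 = -1 - q)
l(w) = 6 (l(w) = -6*(-1 - 1*0) = -6*(-1 + 0) = -6*(-1) = 6)
(g + l(51))*(G(23) + 1342) = (-3543 + 6)*(23 + 1342) = -3537*1365 = -4828005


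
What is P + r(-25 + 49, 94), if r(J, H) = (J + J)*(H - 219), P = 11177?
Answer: 5177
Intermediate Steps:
r(J, H) = 2*J*(-219 + H) (r(J, H) = (2*J)*(-219 + H) = 2*J*(-219 + H))
P + r(-25 + 49, 94) = 11177 + 2*(-25 + 49)*(-219 + 94) = 11177 + 2*24*(-125) = 11177 - 6000 = 5177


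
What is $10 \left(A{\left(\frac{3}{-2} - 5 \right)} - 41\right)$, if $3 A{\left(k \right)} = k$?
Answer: $- \frac{1295}{3} \approx -431.67$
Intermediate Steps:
$A{\left(k \right)} = \frac{k}{3}$
$10 \left(A{\left(\frac{3}{-2} - 5 \right)} - 41\right) = 10 \left(\frac{\frac{3}{-2} - 5}{3} - 41\right) = 10 \left(\frac{3 \left(- \frac{1}{2}\right) - 5}{3} - 41\right) = 10 \left(\frac{- \frac{3}{2} - 5}{3} - 41\right) = 10 \left(\frac{1}{3} \left(- \frac{13}{2}\right) - 41\right) = 10 \left(- \frac{13}{6} - 41\right) = 10 \left(- \frac{259}{6}\right) = - \frac{1295}{3}$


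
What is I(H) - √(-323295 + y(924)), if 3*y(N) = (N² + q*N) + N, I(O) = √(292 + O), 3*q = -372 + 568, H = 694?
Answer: √986 - I*√164451/3 ≈ 31.401 - 135.18*I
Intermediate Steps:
q = 196/3 (q = (-372 + 568)/3 = (⅓)*196 = 196/3 ≈ 65.333)
y(N) = N²/3 + 199*N/9 (y(N) = ((N² + 196*N/3) + N)/3 = (N² + 199*N/3)/3 = N²/3 + 199*N/9)
I(H) - √(-323295 + y(924)) = √(292 + 694) - √(-323295 + (⅑)*924*(199 + 3*924)) = √986 - √(-323295 + (⅑)*924*(199 + 2772)) = √986 - √(-323295 + (⅑)*924*2971) = √986 - √(-323295 + 915068/3) = √986 - √(-54817/3) = √986 - I*√164451/3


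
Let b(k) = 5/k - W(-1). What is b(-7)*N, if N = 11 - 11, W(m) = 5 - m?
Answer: 0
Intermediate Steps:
b(k) = -6 + 5/k (b(k) = 5/k - (5 - 1*(-1)) = 5/k - (5 + 1) = 5/k - 1*6 = 5/k - 6 = -6 + 5/k)
N = 0
b(-7)*N = (-6 + 5/(-7))*0 = (-6 + 5*(-1/7))*0 = (-6 - 5/7)*0 = -47/7*0 = 0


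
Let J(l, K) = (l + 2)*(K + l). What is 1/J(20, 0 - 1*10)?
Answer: 1/220 ≈ 0.0045455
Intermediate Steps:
J(l, K) = (2 + l)*(K + l)
1/J(20, 0 - 1*10) = 1/(20² + 2*(0 - 1*10) + 2*20 + (0 - 1*10)*20) = 1/(400 + 2*(0 - 10) + 40 + (0 - 10)*20) = 1/(400 + 2*(-10) + 40 - 10*20) = 1/(400 - 20 + 40 - 200) = 1/220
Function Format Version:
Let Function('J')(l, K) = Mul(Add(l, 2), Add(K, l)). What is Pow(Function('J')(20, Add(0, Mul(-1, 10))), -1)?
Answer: Rational(1, 220) ≈ 0.0045455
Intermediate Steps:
Function('J')(l, K) = Mul(Add(2, l), Add(K, l))
Pow(Function('J')(20, Add(0, Mul(-1, 10))), -1) = Pow(Add(Pow(20, 2), Mul(2, Add(0, Mul(-1, 10))), Mul(2, 20), Mul(Add(0, Mul(-1, 10)), 20)), -1) = Pow(Add(400, Mul(2, Add(0, -10)), 40, Mul(Add(0, -10), 20)), -1) = Pow(Add(400, Mul(2, -10), 40, Mul(-10, 20)), -1) = Pow(Add(400, -20, 40, -200), -1) = Pow(220, -1) = Rational(1, 220)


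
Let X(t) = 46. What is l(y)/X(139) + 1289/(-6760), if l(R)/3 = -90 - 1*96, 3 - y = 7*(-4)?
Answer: -1915687/155480 ≈ -12.321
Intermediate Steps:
y = 31 (y = 3 - 7*(-4) = 3 - 1*(-28) = 3 + 28 = 31)
l(R) = -558 (l(R) = 3*(-90 - 1*96) = 3*(-90 - 96) = 3*(-186) = -558)
l(y)/X(139) + 1289/(-6760) = -558/46 + 1289/(-6760) = -558*1/46 + 1289*(-1/6760) = -279/23 - 1289/6760 = -1915687/155480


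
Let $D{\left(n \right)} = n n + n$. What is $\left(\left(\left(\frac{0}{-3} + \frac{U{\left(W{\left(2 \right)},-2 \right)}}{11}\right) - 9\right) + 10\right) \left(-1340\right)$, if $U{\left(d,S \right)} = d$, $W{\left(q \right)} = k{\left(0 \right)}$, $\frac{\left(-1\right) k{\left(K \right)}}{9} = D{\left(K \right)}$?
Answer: $-1340$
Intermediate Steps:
$D{\left(n \right)} = n + n^{2}$ ($D{\left(n \right)} = n^{2} + n = n + n^{2}$)
$k{\left(K \right)} = - 9 K \left(1 + K\right)$
$W{\left(q \right)} = 0$ ($W{\left(q \right)} = \left(-9\right) 0 \left(1 + 0\right) = \left(-9\right) 0 \cdot 1 = 0$)
$\left(\left(\left(\frac{0}{-3} + \frac{U{\left(W{\left(2 \right)},-2 \right)}}{11}\right) - 9\right) + 10\right) \left(-1340\right) = \left(\left(\left(\frac{0}{-3} + \frac{0}{11}\right) - 9\right) + 10\right) \left(-1340\right) = \left(\left(\left(0 \left(- \frac{1}{3}\right) + 0 \cdot \frac{1}{11}\right) - 9\right) + 10\right) \left(-1340\right) = \left(\left(\left(0 + 0\right) - 9\right) + 10\right) \left(-1340\right) = \left(\left(0 - 9\right) + 10\right) \left(-1340\right) = \left(-9 + 10\right) \left(-1340\right) = 1 \left(-1340\right) = -1340$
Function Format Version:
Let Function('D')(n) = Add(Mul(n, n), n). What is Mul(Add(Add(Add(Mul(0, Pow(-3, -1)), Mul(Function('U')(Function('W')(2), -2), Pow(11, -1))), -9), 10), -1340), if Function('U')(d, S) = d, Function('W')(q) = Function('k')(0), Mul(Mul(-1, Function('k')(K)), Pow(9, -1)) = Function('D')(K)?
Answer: -1340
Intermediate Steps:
Function('D')(n) = Add(n, Pow(n, 2)) (Function('D')(n) = Add(Pow(n, 2), n) = Add(n, Pow(n, 2)))
Function('k')(K) = Mul(-9, K, Add(1, K)) (Function('k')(K) = Mul(-9, Mul(K, Add(1, K))) = Mul(-9, K, Add(1, K)))
Function('W')(q) = 0 (Function('W')(q) = Mul(-9, 0, Add(1, 0)) = Mul(-9, 0, 1) = 0)
Mul(Add(Add(Add(Mul(0, Pow(-3, -1)), Mul(Function('U')(Function('W')(2), -2), Pow(11, -1))), -9), 10), -1340) = Mul(Add(Add(Add(Mul(0, Pow(-3, -1)), Mul(0, Pow(11, -1))), -9), 10), -1340) = Mul(Add(Add(Add(Mul(0, Rational(-1, 3)), Mul(0, Rational(1, 11))), -9), 10), -1340) = Mul(Add(Add(Add(0, 0), -9), 10), -1340) = Mul(Add(Add(0, -9), 10), -1340) = Mul(Add(-9, 10), -1340) = Mul(1, -1340) = -1340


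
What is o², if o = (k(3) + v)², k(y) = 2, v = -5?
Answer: 81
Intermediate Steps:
o = 9 (o = (2 - 5)² = (-3)² = 9)
o² = 9² = 81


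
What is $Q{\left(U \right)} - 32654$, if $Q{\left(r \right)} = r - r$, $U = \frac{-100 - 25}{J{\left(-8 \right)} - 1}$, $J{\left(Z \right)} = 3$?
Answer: $-32654$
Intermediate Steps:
$U = - \frac{125}{2}$ ($U = \frac{-100 - 25}{3 - 1} = \frac{-100 + \left(-46 + 21\right)}{2} = \left(-100 - 25\right) \frac{1}{2} = \left(-125\right) \frac{1}{2} = - \frac{125}{2} \approx -62.5$)
$Q{\left(r \right)} = 0$
$Q{\left(U \right)} - 32654 = 0 - 32654 = -32654$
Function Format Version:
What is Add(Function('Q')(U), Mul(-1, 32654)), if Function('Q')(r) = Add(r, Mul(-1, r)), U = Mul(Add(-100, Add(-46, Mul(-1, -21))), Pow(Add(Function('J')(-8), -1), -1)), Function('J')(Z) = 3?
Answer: -32654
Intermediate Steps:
U = Rational(-125, 2) (U = Mul(Add(-100, Add(-46, Mul(-1, -21))), Pow(Add(3, -1), -1)) = Mul(Add(-100, Add(-46, 21)), Pow(2, -1)) = Mul(Add(-100, -25), Rational(1, 2)) = Mul(-125, Rational(1, 2)) = Rational(-125, 2) ≈ -62.500)
Function('Q')(r) = 0
Add(Function('Q')(U), Mul(-1, 32654)) = Add(0, Mul(-1, 32654)) = Add(0, -32654) = -32654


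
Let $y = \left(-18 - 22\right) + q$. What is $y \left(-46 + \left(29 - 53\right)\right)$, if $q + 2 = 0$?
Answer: $2940$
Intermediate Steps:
$q = -2$ ($q = -2 + 0 = -2$)
$y = -42$ ($y = \left(-18 - 22\right) - 2 = -40 - 2 = -42$)
$y \left(-46 + \left(29 - 53\right)\right) = - 42 \left(-46 + \left(29 - 53\right)\right) = - 42 \left(-46 - 24\right) = \left(-42\right) \left(-70\right) = 2940$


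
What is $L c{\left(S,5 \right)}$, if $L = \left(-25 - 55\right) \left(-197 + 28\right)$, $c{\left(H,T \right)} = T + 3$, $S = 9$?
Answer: $108160$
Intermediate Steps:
$c{\left(H,T \right)} = 3 + T$
$L = 13520$ ($L = \left(-80\right) \left(-169\right) = 13520$)
$L c{\left(S,5 \right)} = 13520 \left(3 + 5\right) = 13520 \cdot 8 = 108160$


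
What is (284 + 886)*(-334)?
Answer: -390780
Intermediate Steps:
(284 + 886)*(-334) = 1170*(-334) = -390780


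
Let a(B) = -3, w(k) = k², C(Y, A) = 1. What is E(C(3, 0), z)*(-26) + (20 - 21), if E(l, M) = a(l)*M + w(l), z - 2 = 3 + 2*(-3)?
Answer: -105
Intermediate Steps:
z = -1 (z = 2 + (3 + 2*(-3)) = 2 + (3 - 6) = 2 - 3 = -1)
E(l, M) = l² - 3*M (E(l, M) = -3*M + l² = l² - 3*M)
E(C(3, 0), z)*(-26) + (20 - 21) = (1² - 3*(-1))*(-26) + (20 - 21) = (1 + 3)*(-26) - 1 = 4*(-26) - 1 = -104 - 1 = -105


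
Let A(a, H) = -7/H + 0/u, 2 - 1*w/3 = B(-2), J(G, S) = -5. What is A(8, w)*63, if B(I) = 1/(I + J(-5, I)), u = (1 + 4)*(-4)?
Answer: -343/5 ≈ -68.600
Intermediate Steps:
u = -20 (u = 5*(-4) = -20)
B(I) = 1/(-5 + I) (B(I) = 1/(I - 5) = 1/(-5 + I))
w = 45/7 (w = 6 - 3/(-5 - 2) = 6 - 3/(-7) = 6 - 3*(-1/7) = 6 + 3/7 = 45/7 ≈ 6.4286)
A(a, H) = -7/H (A(a, H) = -7/H + 0/(-20) = -7/H + 0*(-1/20) = -7/H + 0 = -7/H)
A(8, w)*63 = -7/45/7*63 = -7*7/45*63 = -49/45*63 = -343/5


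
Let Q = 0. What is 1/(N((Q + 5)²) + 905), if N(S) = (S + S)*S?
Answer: 1/2155 ≈ 0.00046404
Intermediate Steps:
N(S) = 2*S² (N(S) = (2*S)*S = 2*S²)
1/(N((Q + 5)²) + 905) = 1/(2*((0 + 5)²)² + 905) = 1/(2*(5²)² + 905) = 1/(2*25² + 905) = 1/(2*625 + 905) = 1/(1250 + 905) = 1/2155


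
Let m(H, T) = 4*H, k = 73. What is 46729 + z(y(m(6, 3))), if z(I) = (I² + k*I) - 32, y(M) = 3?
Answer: 46925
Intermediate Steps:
z(I) = -32 + I² + 73*I (z(I) = (I² + 73*I) - 32 = -32 + I² + 73*I)
46729 + z(y(m(6, 3))) = 46729 + (-32 + 3² + 73*3) = 46729 + (-32 + 9 + 219) = 46729 + 196 = 46925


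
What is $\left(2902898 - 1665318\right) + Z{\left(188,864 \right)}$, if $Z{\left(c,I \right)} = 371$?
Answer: $1237951$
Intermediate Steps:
$\left(2902898 - 1665318\right) + Z{\left(188,864 \right)} = \left(2902898 - 1665318\right) + 371 = 1237580 + 371 = 1237951$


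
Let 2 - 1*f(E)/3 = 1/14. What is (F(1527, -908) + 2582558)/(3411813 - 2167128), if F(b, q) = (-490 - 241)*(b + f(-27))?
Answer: 20469283/17425590 ≈ 1.1747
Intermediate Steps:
f(E) = 81/14 (f(E) = 6 - 3/14 = 81/14)
F(b, q) = -59211/14 - 731*b (F(b, q) = (-490 - 241)*(b + 81/14) = -731*(81/14 + b) = -59211/14 - 731*b)
(F(1527, -908) + 2582558)/(3411813 - 2167128) = ((-59211/14 - 731*1527) + 2582558)/(3411813 - 2167128) = ((-59211/14 - 1116237) + 2582558)/1244685 = (-15686529/14 + 2582558)*(1/1244685) = (20469283/14)*(1/1244685) = 20469283/17425590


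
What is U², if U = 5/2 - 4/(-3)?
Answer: 529/36 ≈ 14.694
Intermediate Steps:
U = 23/6 (U = 5*(½) - 4*(-⅓) = 5/2 + 4/3 = 23/6 ≈ 3.8333)
U² = (23/6)² = 529/36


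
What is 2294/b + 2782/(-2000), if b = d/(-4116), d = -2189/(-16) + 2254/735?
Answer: -2266151657261/33571000 ≈ -67503.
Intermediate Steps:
d = 33571/240 (d = -2189*(-1/16) + 2254*(1/735) = 2189/16 + 46/15 = 33571/240 ≈ 139.88)
b = -33571/987840 (b = (33571/240)/(-4116) = (33571/240)*(-1/4116) = -33571/987840 ≈ -0.033984)
2294/b + 2782/(-2000) = 2294/(-33571/987840) + 2782/(-2000) = 2294*(-987840/33571) + 2782*(-1/2000) = -2266104960/33571 - 1391/1000 = -2266151657261/33571000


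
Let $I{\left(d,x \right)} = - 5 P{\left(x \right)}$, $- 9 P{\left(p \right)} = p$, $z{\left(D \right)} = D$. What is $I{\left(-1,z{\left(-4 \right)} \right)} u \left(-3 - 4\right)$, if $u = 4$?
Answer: $\frac{560}{9} \approx 62.222$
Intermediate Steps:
$P{\left(p \right)} = - \frac{p}{9}$
$I{\left(d,x \right)} = \frac{5 x}{9}$ ($I{\left(d,x \right)} = - 5 \left(- \frac{x}{9}\right) = \frac{5 x}{9}$)
$I{\left(-1,z{\left(-4 \right)} \right)} u \left(-3 - 4\right) = \frac{5}{9} \left(-4\right) 4 \left(-3 - 4\right) = - \frac{20 \cdot 4 \left(-7\right)}{9} = \left(- \frac{20}{9}\right) \left(-28\right) = \frac{560}{9}$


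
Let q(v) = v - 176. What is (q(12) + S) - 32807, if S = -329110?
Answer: -362081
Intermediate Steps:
q(v) = -176 + v
(q(12) + S) - 32807 = ((-176 + 12) - 329110) - 32807 = (-164 - 329110) - 32807 = -329274 - 32807 = -362081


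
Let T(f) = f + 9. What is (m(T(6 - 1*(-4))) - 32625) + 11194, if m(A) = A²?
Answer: -21070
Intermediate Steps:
T(f) = 9 + f
(m(T(6 - 1*(-4))) - 32625) + 11194 = ((9 + (6 - 1*(-4)))² - 32625) + 11194 = ((9 + (6 + 4))² - 32625) + 11194 = ((9 + 10)² - 32625) + 11194 = (19² - 32625) + 11194 = (361 - 32625) + 11194 = -32264 + 11194 = -21070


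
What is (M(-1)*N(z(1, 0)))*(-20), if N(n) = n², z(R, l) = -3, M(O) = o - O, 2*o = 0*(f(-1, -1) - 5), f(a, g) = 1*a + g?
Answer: -180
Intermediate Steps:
f(a, g) = a + g
o = 0 (o = (0*((-1 - 1) - 5))/2 = (0*(-2 - 5))/2 = (0*(-7))/2 = (½)*0 = 0)
M(O) = -O (M(O) = 0 - O = -O)
(M(-1)*N(z(1, 0)))*(-20) = (-1*(-1)*(-3)²)*(-20) = (1*9)*(-20) = 9*(-20) = -180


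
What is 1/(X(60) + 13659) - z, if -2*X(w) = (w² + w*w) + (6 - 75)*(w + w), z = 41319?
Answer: -586688480/14199 ≈ -41319.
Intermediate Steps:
X(w) = -w² + 69*w (X(w) = -((w² + w*w) + (6 - 75)*(w + w))/2 = -((w² + w²) - 138*w)/2 = -(2*w² - 138*w)/2 = -(-138*w + 2*w²)/2 = -w² + 69*w)
1/(X(60) + 13659) - z = 1/(60*(69 - 1*60) + 13659) - 1*41319 = 1/(60*(69 - 60) + 13659) - 41319 = 1/(60*9 + 13659) - 41319 = 1/(540 + 13659) - 41319 = 1/14199 - 41319 = -586688480/14199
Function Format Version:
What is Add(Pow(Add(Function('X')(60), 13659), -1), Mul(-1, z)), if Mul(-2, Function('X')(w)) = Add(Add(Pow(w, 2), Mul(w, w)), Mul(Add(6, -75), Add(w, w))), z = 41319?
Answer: Rational(-586688480, 14199) ≈ -41319.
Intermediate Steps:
Function('X')(w) = Add(Mul(-1, Pow(w, 2)), Mul(69, w)) (Function('X')(w) = Mul(Rational(-1, 2), Add(Add(Pow(w, 2), Mul(w, w)), Mul(Add(6, -75), Add(w, w)))) = Mul(Rational(-1, 2), Add(Add(Pow(w, 2), Pow(w, 2)), Mul(-69, Mul(2, w)))) = Mul(Rational(-1, 2), Add(Mul(2, Pow(w, 2)), Mul(-138, w))) = Mul(Rational(-1, 2), Add(Mul(-138, w), Mul(2, Pow(w, 2)))) = Add(Mul(-1, Pow(w, 2)), Mul(69, w)))
Add(Pow(Add(Function('X')(60), 13659), -1), Mul(-1, z)) = Add(Pow(Add(Mul(60, Add(69, Mul(-1, 60))), 13659), -1), Mul(-1, 41319)) = Add(Pow(Add(Mul(60, Add(69, -60)), 13659), -1), -41319) = Add(Pow(Add(Mul(60, 9), 13659), -1), -41319) = Add(Pow(Add(540, 13659), -1), -41319) = Add(Pow(14199, -1), -41319) = Add(Rational(1, 14199), -41319) = Rational(-586688480, 14199)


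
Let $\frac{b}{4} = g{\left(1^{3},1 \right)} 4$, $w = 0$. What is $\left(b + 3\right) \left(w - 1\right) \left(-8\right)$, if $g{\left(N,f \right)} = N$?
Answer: $152$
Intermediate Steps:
$b = 16$ ($b = 4 \cdot 1^{3} \cdot 4 = 4 \cdot 1 \cdot 4 = 4 \cdot 4 = 16$)
$\left(b + 3\right) \left(w - 1\right) \left(-8\right) = \left(16 + 3\right) \left(0 - 1\right) \left(-8\right) = 19 \left(-1\right) \left(-8\right) = \left(-19\right) \left(-8\right) = 152$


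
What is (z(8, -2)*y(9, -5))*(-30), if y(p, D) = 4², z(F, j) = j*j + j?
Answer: -960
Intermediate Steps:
z(F, j) = j + j² (z(F, j) = j² + j = j + j²)
y(p, D) = 16
(z(8, -2)*y(9, -5))*(-30) = (-2*(1 - 2)*16)*(-30) = (-2*(-1)*16)*(-30) = (2*16)*(-30) = 32*(-30) = -960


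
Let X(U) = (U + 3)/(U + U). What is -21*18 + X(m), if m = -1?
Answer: -379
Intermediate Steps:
X(U) = (3 + U)/(2*U) (X(U) = (3 + U)/((2*U)) = (3 + U)*(1/(2*U)) = (3 + U)/(2*U))
-21*18 + X(m) = -21*18 + (½)*(3 - 1)/(-1) = -378 + (½)*(-1)*2 = -378 - 1 = -379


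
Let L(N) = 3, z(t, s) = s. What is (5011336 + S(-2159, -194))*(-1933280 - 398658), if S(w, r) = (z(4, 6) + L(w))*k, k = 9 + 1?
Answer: -11686334723588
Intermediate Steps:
k = 10
S(w, r) = 90 (S(w, r) = (6 + 3)*10 = 9*10 = 90)
(5011336 + S(-2159, -194))*(-1933280 - 398658) = (5011336 + 90)*(-1933280 - 398658) = 5011426*(-2331938) = -11686334723588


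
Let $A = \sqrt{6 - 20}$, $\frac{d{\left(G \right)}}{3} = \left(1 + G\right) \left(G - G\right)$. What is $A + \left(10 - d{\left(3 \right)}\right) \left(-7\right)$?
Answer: $-70 + i \sqrt{14} \approx -70.0 + 3.7417 i$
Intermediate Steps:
$d{\left(G \right)} = 0$ ($d{\left(G \right)} = 3 \left(1 + G\right) \left(G - G\right) = 3 \left(1 + G\right) 0 = 3 \cdot 0 = 0$)
$A = i \sqrt{14}$ ($A = \sqrt{-14} = i \sqrt{14} \approx 3.7417 i$)
$A + \left(10 - d{\left(3 \right)}\right) \left(-7\right) = i \sqrt{14} + \left(10 - 0\right) \left(-7\right) = i \sqrt{14} + \left(10 + 0\right) \left(-7\right) = i \sqrt{14} + 10 \left(-7\right) = i \sqrt{14} - 70 = -70 + i \sqrt{14}$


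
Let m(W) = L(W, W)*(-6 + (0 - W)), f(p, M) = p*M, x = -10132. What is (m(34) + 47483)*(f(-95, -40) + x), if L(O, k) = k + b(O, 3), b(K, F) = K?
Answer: -283439316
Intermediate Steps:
L(O, k) = O + k (L(O, k) = k + O = O + k)
f(p, M) = M*p
m(W) = 2*W*(-6 - W) (m(W) = (W + W)*(-6 + (0 - W)) = (2*W)*(-6 - W) = 2*W*(-6 - W))
(m(34) + 47483)*(f(-95, -40) + x) = (-2*34*(6 + 34) + 47483)*(-40*(-95) - 10132) = (-2*34*40 + 47483)*(3800 - 10132) = (-2720 + 47483)*(-6332) = 44763*(-6332) = -283439316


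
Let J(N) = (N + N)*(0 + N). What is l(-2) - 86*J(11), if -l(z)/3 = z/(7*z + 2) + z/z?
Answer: -41631/2 ≈ -20816.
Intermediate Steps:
J(N) = 2*N**2 (J(N) = (2*N)*N = 2*N**2)
l(z) = -3 - 3*z/(2 + 7*z) (l(z) = -3*(z/(7*z + 2) + z/z) = -3*(z/(2 + 7*z) + 1) = -3*(1 + z/(2 + 7*z)) = -3 - 3*z/(2 + 7*z))
l(-2) - 86*J(11) = 6*(-1 - 4*(-2))/(2 + 7*(-2)) - 172*11**2 = 6*(-1 + 8)/(2 - 14) - 172*121 = 6*7/(-12) - 86*242 = 6*(-1/12)*7 - 20812 = -7/2 - 20812 = -41631/2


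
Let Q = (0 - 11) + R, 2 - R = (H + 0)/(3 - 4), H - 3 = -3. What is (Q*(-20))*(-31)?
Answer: -5580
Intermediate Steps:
H = 0 (H = 3 - 3 = 0)
R = 2 (R = 2 - (0 + 0)/(3 - 4) = 2 - 0/(-1) = 2 - 0*(-1) = 2 - 1*0 = 2 + 0 = 2)
Q = -9 (Q = (0 - 11) + 2 = -11 + 2 = -9)
(Q*(-20))*(-31) = -9*(-20)*(-31) = 180*(-31) = -5580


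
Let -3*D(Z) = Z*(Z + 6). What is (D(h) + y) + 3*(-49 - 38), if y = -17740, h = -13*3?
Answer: -18430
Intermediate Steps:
h = -39
D(Z) = -Z*(6 + Z)/3 (D(Z) = -Z*(Z + 6)/3 = -Z*(6 + Z)/3)
(D(h) + y) + 3*(-49 - 38) = (-⅓*(-39)*(6 - 39) - 17740) + 3*(-49 - 38) = (-⅓*(-39)*(-33) - 17740) + 3*(-87) = (-429 - 17740) - 261 = -18169 - 261 = -18430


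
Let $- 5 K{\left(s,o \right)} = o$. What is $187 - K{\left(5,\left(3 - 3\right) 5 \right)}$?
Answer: $187$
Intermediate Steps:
$K{\left(s,o \right)} = - \frac{o}{5}$
$187 - K{\left(5,\left(3 - 3\right) 5 \right)} = 187 - - \frac{\left(3 - 3\right) 5}{5} = 187 - - \frac{0 \cdot 5}{5} = 187 - \left(- \frac{1}{5}\right) 0 = 187 - 0 = 187 + 0 = 187$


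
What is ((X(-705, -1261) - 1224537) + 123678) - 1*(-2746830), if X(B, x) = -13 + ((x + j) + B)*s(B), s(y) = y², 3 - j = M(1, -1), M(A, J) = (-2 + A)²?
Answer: -974511142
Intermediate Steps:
j = 2 (j = 3 - (-2 + 1)² = 3 - 1*(-1)² = 3 - 1*1 = 3 - 1 = 2)
X(B, x) = -13 + B²*(2 + B + x) (X(B, x) = -13 + ((x + 2) + B)*B² = -13 + ((2 + x) + B)*B² = -13 + (2 + B + x)*B² = -13 + B²*(2 + B + x))
((X(-705, -1261) - 1224537) + 123678) - 1*(-2746830) = (((-13 + (-705)³ + 2*(-705)² - 1261*(-705)²) - 1224537) + 123678) - 1*(-2746830) = (((-13 - 350402625 + 2*497025 - 1261*497025) - 1224537) + 123678) + 2746830 = (((-13 - 350402625 + 994050 - 626748525) - 1224537) + 123678) + 2746830 = ((-976157113 - 1224537) + 123678) + 2746830 = (-977381650 + 123678) + 2746830 = -977257972 + 2746830 = -974511142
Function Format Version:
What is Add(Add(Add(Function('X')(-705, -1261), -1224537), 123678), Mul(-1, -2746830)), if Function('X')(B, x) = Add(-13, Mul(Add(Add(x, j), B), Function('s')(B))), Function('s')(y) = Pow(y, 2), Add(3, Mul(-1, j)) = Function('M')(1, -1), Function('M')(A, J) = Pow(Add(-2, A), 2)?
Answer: -974511142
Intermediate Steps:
j = 2 (j = Add(3, Mul(-1, Pow(Add(-2, 1), 2))) = Add(3, Mul(-1, Pow(-1, 2))) = Add(3, Mul(-1, 1)) = Add(3, -1) = 2)
Function('X')(B, x) = Add(-13, Mul(Pow(B, 2), Add(2, B, x))) (Function('X')(B, x) = Add(-13, Mul(Add(Add(x, 2), B), Pow(B, 2))) = Add(-13, Mul(Add(Add(2, x), B), Pow(B, 2))) = Add(-13, Mul(Add(2, B, x), Pow(B, 2))) = Add(-13, Mul(Pow(B, 2), Add(2, B, x))))
Add(Add(Add(Function('X')(-705, -1261), -1224537), 123678), Mul(-1, -2746830)) = Add(Add(Add(Add(-13, Pow(-705, 3), Mul(2, Pow(-705, 2)), Mul(-1261, Pow(-705, 2))), -1224537), 123678), Mul(-1, -2746830)) = Add(Add(Add(Add(-13, -350402625, Mul(2, 497025), Mul(-1261, 497025)), -1224537), 123678), 2746830) = Add(Add(Add(Add(-13, -350402625, 994050, -626748525), -1224537), 123678), 2746830) = Add(Add(Add(-976157113, -1224537), 123678), 2746830) = Add(Add(-977381650, 123678), 2746830) = Add(-977257972, 2746830) = -974511142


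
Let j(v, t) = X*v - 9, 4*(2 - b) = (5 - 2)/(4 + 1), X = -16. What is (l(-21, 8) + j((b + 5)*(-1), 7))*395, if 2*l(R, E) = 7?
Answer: 82239/2 ≈ 41120.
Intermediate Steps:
b = 37/20 (b = 2 - (5 - 2)/(4*(4 + 1)) = 2 - 3/(4*5) = 2 - ¼*⅗ = 2 - 3/20 = 37/20 ≈ 1.8500)
l(R, E) = 7/2 (l(R, E) = (½)*7 = 7/2)
j(v, t) = -9 - 16*v (j(v, t) = -16*v - 9 = -9 - 16*v)
(l(-21, 8) + j((b + 5)*(-1), 7))*395 = (7/2 + (-9 - 16*(37/20 + 5)*(-1)))*395 = (7/2 + (-9 - 548*(-1)/5))*395 = (7/2 + (-9 - 16*(-137/20)))*395 = (7/2 + (-9 + 548/5))*395 = (7/2 + 503/5)*395 = (1041/10)*395 = 82239/2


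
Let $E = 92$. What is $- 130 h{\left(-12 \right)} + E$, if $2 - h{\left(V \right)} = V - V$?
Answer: $-168$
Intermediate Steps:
$h{\left(V \right)} = 2$ ($h{\left(V \right)} = 2 - \left(V - V\right) = 2 - 0 = 2 + 0 = 2$)
$- 130 h{\left(-12 \right)} + E = \left(-130\right) 2 + 92 = -260 + 92 = -168$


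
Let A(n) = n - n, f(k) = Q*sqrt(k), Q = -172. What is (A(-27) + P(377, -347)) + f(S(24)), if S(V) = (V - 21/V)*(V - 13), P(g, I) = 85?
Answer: 85 - 43*sqrt(4070) ≈ -2658.3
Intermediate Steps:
S(V) = (-13 + V)*(V - 21/V) (S(V) = (V - 21/V)*(-13 + V) = (-13 + V)*(V - 21/V))
f(k) = -172*sqrt(k)
A(n) = 0
(A(-27) + P(377, -347)) + f(S(24)) = (0 + 85) - 172*sqrt(-21 + 24**2 - 13*24 + 273/24) = 85 - 172*sqrt(-21 + 576 - 312 + 273*(1/24)) = 85 - 172*sqrt(-21 + 576 - 312 + 91/8) = 85 - 43*sqrt(4070)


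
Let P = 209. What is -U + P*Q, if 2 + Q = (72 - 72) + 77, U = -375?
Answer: 16050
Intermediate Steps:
Q = 75 (Q = -2 + ((72 - 72) + 77) = -2 + (0 + 77) = -2 + 77 = 75)
-U + P*Q = -1*(-375) + 209*75 = 375 + 15675 = 16050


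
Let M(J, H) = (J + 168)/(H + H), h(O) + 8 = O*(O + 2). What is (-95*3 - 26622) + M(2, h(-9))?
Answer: -295960/11 ≈ -26905.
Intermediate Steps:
h(O) = -8 + O*(2 + O) (h(O) = -8 + O*(O + 2) = -8 + O*(2 + O))
M(J, H) = (168 + J)/(2*H) (M(J, H) = (168 + J)/((2*H)) = (168 + J)*(1/(2*H)) = (168 + J)/(2*H))
(-95*3 - 26622) + M(2, h(-9)) = (-95*3 - 26622) + (168 + 2)/(2*(-8 + (-9)² + 2*(-9))) = (-285 - 26622) + (½)*170/(-8 + 81 - 18) = -26907 + (½)*170/55 = -26907 + (½)*(1/55)*170 = -26907 + 17/11 = -295960/11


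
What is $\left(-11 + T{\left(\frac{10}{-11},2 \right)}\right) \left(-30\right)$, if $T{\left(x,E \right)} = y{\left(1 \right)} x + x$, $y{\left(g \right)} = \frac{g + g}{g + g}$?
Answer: $\frac{4230}{11} \approx 384.55$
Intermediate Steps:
$y{\left(g \right)} = 1$ ($y{\left(g \right)} = \frac{2 g}{2 g} = 2 g \frac{1}{2 g} = 1$)
$T{\left(x,E \right)} = 2 x$ ($T{\left(x,E \right)} = 1 x + x = x + x = 2 x$)
$\left(-11 + T{\left(\frac{10}{-11},2 \right)}\right) \left(-30\right) = \left(-11 + 2 \frac{10}{-11}\right) \left(-30\right) = \left(-11 + 2 \cdot 10 \left(- \frac{1}{11}\right)\right) \left(-30\right) = \left(-11 + 2 \left(- \frac{10}{11}\right)\right) \left(-30\right) = \left(-11 - \frac{20}{11}\right) \left(-30\right) = \left(- \frac{141}{11}\right) \left(-30\right) = \frac{4230}{11}$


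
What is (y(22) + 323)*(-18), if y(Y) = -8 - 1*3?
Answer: -5616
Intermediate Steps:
y(Y) = -11 (y(Y) = -8 - 3 = -11)
(y(22) + 323)*(-18) = (-11 + 323)*(-18) = 312*(-18) = -5616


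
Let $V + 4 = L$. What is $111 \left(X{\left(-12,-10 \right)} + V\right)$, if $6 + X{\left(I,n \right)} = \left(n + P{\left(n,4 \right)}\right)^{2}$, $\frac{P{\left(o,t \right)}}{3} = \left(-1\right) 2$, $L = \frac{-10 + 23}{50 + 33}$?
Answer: $\frac{2267841}{83} \approx 27323.0$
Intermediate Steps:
$L = \frac{13}{83} \approx 0.15663$
$V = - \frac{319}{83}$ ($V = -4 + \frac{13}{83} = - \frac{319}{83} \approx -3.8434$)
$P{\left(o,t \right)} = -6$ ($P{\left(o,t \right)} = 3 \left(\left(-1\right) 2\right) = 3 \left(-2\right) = -6$)
$X{\left(I,n \right)} = -6 + \left(-6 + n\right)^{2}$ ($X{\left(I,n \right)} = -6 + \left(n - 6\right)^{2} = -6 + \left(-6 + n\right)^{2}$)
$111 \left(X{\left(-12,-10 \right)} + V\right) = 111 \left(\left(-6 + \left(-6 - 10\right)^{2}\right) - \frac{319}{83}\right) = 111 \left(\left(-6 + \left(-16\right)^{2}\right) - \frac{319}{83}\right) = 111 \left(\left(-6 + 256\right) - \frac{319}{83}\right) = 111 \left(250 - \frac{319}{83}\right) = 111 \cdot \frac{20431}{83} = \frac{2267841}{83}$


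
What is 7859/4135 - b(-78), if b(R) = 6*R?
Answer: 1943039/4135 ≈ 469.90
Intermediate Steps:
7859/4135 - b(-78) = 7859/4135 - 6*(-78) = 7859*(1/4135) - 1*(-468) = 7859/4135 + 468 = 1943039/4135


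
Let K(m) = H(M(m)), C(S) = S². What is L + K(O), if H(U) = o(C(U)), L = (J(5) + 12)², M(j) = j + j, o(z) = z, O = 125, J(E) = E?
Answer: 62789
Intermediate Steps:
M(j) = 2*j
L = 289 (L = (5 + 12)² = 17² = 289)
H(U) = U²
K(m) = 4*m² (K(m) = (2*m)² = 4*m²)
L + K(O) = 289 + 4*125² = 289 + 4*15625 = 289 + 62500 = 62789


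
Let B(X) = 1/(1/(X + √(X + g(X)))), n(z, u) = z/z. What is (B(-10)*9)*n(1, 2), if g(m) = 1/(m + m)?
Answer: -90 + 9*I*√1005/10 ≈ -90.0 + 28.532*I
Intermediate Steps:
g(m) = 1/(2*m)
n(z, u) = 1
B(X) = X + √(X + 1/(2*X)) (B(X) = 1/(1/(X + √(X + 1/(2*X)))) = X + √(X + 1/(2*X)))
(B(-10)*9)*n(1, 2) = ((-10 + √(2/(-10) + 4*(-10))/2)*9)*1 = ((-10 + √(2*(-⅒) - 40)/2)*9)*1 = ((-10 + √(-⅕ - 40)/2)*9)*1 = ((-10 + √(-201/5)/2)*9)*1 = ((-10 + (I*√1005/5)/2)*9)*1 = ((-10 + I*√1005/10)*9)*1 = (-90 + 9*I*√1005/10)*1 = -90 + 9*I*√1005/10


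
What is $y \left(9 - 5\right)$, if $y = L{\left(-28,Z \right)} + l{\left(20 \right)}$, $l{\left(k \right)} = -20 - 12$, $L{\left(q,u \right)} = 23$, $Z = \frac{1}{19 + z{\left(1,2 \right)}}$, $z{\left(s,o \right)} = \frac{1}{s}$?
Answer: $-36$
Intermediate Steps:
$Z = \frac{1}{20}$ ($Z = \frac{1}{19 + 1^{-1}} = \frac{1}{19 + 1} = \frac{1}{20} \approx 0.05$)
$l{\left(k \right)} = -32$ ($l{\left(k \right)} = -20 - 12 = -32$)
$y = -9$ ($y = 23 - 32 = -9$)
$y \left(9 - 5\right) = - 9 \left(9 - 5\right) = \left(-9\right) 4 = -36$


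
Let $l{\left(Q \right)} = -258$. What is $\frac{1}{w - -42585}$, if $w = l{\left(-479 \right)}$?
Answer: $\frac{1}{42327} \approx 2.3626 \cdot 10^{-5}$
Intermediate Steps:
$w = -258$
$\frac{1}{w - -42585} = \frac{1}{-258 - -42585} = \frac{1}{-258 + 42585} = \frac{1}{42327}$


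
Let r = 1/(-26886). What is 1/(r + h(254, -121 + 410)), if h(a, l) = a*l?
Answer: 26886/1973593715 ≈ 1.3623e-5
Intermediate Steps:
r = -1/26886 ≈ -3.7194e-5
1/(r + h(254, -121 + 410)) = 1/(-1/26886 + 254*(-121 + 410)) = 1/(-1/26886 + 254*289) = 1/(-1/26886 + 73406) = 1/(1973593715/26886) = 26886/1973593715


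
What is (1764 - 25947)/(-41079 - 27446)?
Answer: 24183/68525 ≈ 0.35291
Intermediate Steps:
(1764 - 25947)/(-41079 - 27446) = -24183/(-68525) = -24183*(-1/68525) = 24183/68525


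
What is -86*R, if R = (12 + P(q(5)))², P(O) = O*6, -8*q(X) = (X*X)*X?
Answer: -4597947/8 ≈ -5.7474e+5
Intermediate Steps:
q(X) = -X³/8 (q(X) = -X*X*X/8 = -X²*X/8 = -X³/8)
P(O) = 6*O
R = 106929/16 (R = (12 + 6*(-⅛*5³))² = (12 + 6*(-⅛*125))² = (12 + 6*(-125/8))² = (12 - 375/4)² = (-327/4)² = 106929/16 ≈ 6683.1)
-86*R = -86*106929/16 = -4597947/8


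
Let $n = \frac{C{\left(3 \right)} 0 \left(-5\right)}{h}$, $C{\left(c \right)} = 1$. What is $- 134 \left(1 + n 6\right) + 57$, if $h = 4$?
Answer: $-77$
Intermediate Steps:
$n = 0$ ($n = \frac{1 \cdot 0 \left(-5\right)}{4} = 0 \left(-5\right) \frac{1}{4} = 0 \cdot \frac{1}{4} = 0$)
$- 134 \left(1 + n 6\right) + 57 = - 134 \left(1 + 0 \cdot 6\right) + 57 = - 134 \left(1 + 0\right) + 57 = \left(-134\right) 1 + 57 = -134 + 57 = -77$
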